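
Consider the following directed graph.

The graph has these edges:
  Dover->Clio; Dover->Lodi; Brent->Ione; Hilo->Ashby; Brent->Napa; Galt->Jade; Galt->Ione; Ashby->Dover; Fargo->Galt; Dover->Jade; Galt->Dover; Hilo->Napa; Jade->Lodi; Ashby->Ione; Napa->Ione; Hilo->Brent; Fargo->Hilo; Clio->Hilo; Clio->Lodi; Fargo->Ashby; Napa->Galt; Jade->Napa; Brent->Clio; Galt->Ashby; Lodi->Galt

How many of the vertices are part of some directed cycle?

9

A vertex is on a directed cycle iff it belongs to a strongly connected component of size ≥ 2 (or has a self-loop).
The vertices on cycles are {Clio, Galt, Hilo, Jade, Lodi, Napa, Ashby, Brent, Dover} — 9 in total.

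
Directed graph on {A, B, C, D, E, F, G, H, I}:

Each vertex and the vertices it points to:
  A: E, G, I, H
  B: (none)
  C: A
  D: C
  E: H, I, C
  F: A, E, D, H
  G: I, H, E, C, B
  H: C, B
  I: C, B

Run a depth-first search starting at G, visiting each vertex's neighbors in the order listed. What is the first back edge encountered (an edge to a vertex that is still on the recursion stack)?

DFS from G (visiting each vertex's neighbors in the order listed); mark gray on enter, black on exit:
G gray
  I gray
    C gray
      A gray
        E gray
          H gray
            H→C: C is gray → back edge
First back edge: H → C.

H→C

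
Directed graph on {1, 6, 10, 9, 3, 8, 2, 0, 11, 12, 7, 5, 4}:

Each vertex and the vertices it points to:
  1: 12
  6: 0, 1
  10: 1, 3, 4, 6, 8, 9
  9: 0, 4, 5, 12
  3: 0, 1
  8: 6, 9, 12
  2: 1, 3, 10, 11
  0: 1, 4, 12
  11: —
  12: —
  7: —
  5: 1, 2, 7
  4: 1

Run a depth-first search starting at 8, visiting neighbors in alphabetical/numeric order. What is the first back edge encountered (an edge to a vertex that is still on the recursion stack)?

10->8

DFS from 8 (visiting neighbors in alphabetical/numeric order); mark gray on enter, black on exit:
8 gray
  6 gray
    0 gray
      1 gray
        12 gray
        12 black
      1 black
      4 gray
        4→1: 1 black — skip
      4 black
      0→12: 12 black — skip
    0 black
    6→1: 1 black — skip
  6 black
  9 gray
    9→0: 0 black — skip
    9→4: 4 black — skip
    5 gray
      5→1: 1 black — skip
      2 gray
        2→1: 1 black — skip
        3 gray
          3→0: 0 black — skip
          3→1: 1 black — skip
        3 black
        10 gray
          10→1: 1 black — skip
          10→3: 3 black — skip
          10→4: 4 black — skip
          10→6: 6 black — skip
          10→8: 8 is gray → back edge
First back edge: 10 → 8.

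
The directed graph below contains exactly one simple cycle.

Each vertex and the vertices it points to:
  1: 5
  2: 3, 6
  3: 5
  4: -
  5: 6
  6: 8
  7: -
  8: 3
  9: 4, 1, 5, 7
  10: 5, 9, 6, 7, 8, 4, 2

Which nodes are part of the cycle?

DFS with gray/black marking from 6:
6 gray
  8 gray
    3 gray
      5 gray
        5→6: 6 is gray → back edge
Back edge closes the cycle 6 → 8 → 3 → 5 → 6; its vertices are {3, 5, 6, 8}.

3, 5, 6, 8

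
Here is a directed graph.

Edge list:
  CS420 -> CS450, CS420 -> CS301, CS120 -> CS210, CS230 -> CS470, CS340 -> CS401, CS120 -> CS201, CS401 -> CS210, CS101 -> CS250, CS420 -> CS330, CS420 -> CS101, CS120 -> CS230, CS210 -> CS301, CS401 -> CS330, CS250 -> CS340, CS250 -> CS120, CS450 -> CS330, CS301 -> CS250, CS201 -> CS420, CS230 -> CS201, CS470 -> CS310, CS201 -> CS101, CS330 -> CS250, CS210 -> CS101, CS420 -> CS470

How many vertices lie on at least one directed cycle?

A vertex is on a directed cycle iff it belongs to a strongly connected component of size ≥ 2 (or has a self-loop).
The vertices on cycles are {CS101, CS120, CS201, CS210, CS230, CS250, CS301, CS330, CS340, CS401, CS420, CS450} — 12 in total.

12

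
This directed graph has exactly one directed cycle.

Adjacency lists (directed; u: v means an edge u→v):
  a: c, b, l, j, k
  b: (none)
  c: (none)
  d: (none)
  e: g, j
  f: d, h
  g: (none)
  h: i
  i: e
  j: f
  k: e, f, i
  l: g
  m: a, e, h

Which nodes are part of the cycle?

e, f, h, i, j

DFS with gray/black marking from e:
e gray
  g gray
  g black
  j gray
    f gray
      d gray
      d black
      h gray
        i gray
          i→e: e is gray → back edge
Back edge closes the cycle e → j → f → h → i → e; its vertices are {e, f, h, i, j}.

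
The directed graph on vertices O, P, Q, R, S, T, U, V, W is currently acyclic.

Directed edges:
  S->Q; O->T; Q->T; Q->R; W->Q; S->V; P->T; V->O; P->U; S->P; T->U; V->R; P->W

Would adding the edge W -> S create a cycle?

Yes

Adding W→S creates a cycle iff S can already reach W.
Path from S: S → P → W.
So S → … → W → S is a cycle.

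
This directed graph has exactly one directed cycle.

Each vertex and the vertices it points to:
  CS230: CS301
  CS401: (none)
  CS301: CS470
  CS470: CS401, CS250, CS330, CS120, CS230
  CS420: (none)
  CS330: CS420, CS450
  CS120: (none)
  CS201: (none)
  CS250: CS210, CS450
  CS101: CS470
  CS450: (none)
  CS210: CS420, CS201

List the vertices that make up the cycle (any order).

DFS with gray/black marking from CS470:
CS470 gray
  CS401 gray
  CS401 black
  CS250 gray
    CS210 gray
      CS420 gray
      CS420 black
      CS201 gray
      CS201 black
    CS210 black
    CS450 gray
    CS450 black
  CS250 black
  CS330 gray
    CS330→CS420: CS420 black — skip
    CS330→CS450: CS450 black — skip
  CS330 black
  CS120 gray
  CS120 black
  CS230 gray
    CS301 gray
      CS301→CS470: CS470 is gray → back edge
Back edge closes the cycle CS470 → CS230 → CS301 → CS470; its vertices are {CS230, CS301, CS470}.

CS230, CS301, CS470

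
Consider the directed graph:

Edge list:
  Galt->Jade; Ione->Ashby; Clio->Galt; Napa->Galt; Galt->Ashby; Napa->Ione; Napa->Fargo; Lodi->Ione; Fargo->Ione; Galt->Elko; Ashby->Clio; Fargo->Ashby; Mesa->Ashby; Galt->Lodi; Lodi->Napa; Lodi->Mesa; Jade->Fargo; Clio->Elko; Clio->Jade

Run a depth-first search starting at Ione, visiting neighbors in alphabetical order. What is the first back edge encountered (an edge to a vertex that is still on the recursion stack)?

DFS from Ione (visiting neighbors in alphabetical order); mark gray on enter, black on exit:
Ione gray
  Ashby gray
    Clio gray
      Elko gray
      Elko black
      Galt gray
        Galt→Ashby: Ashby is gray → back edge
First back edge: Galt → Ashby.

Galt→Ashby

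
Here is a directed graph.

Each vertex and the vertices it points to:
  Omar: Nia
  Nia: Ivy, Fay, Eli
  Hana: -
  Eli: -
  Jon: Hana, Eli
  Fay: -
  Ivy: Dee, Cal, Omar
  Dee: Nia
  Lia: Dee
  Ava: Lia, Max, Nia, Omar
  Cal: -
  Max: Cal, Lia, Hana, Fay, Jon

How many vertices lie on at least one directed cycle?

A vertex is on a directed cycle iff it belongs to a strongly connected component of size ≥ 2 (or has a self-loop).
The vertices on cycles are {Dee, Ivy, Nia, Omar} — 4 in total.

4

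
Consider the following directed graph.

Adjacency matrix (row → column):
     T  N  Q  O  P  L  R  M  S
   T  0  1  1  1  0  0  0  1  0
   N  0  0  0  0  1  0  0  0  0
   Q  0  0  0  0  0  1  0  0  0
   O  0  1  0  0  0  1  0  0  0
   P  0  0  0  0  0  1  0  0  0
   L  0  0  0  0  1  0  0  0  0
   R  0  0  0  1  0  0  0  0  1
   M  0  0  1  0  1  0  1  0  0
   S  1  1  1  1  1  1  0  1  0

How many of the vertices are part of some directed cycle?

A vertex is on a directed cycle iff it belongs to a strongly connected component of size ≥ 2 (or has a self-loop).
The vertices on cycles are {L, M, P, R, S, T} — 6 in total.

6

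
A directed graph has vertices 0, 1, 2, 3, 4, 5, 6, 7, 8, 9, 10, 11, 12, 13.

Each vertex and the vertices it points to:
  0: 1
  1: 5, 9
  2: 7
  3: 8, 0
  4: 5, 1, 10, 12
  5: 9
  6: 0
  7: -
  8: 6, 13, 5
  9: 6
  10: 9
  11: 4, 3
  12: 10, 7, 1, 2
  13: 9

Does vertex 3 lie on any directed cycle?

3 lies on a cycle iff there is a path from 3 back to itself.
Exploring from 3, it never reaches itself; equivalently, its strongly connected component is a singleton.

No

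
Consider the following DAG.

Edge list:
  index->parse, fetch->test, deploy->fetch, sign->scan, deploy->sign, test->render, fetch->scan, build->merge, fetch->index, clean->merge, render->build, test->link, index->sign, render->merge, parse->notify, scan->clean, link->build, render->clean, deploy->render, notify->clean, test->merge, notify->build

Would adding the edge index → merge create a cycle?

No

Adding index→merge creates a cycle iff merge can already reach index.
Explore from merge: no path reaches index. The graph stays acyclic.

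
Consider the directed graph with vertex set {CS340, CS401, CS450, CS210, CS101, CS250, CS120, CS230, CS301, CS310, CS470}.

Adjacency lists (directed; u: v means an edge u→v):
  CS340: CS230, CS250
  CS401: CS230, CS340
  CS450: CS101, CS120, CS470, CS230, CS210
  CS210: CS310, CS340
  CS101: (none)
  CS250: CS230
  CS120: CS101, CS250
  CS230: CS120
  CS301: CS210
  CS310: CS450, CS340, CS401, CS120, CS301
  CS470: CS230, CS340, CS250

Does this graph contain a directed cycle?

DFS with white/gray/black marking, starting from CS120:
CS120 gray
  CS101 gray
  CS101 black
  CS250 gray
    CS230 gray
      CS230→CS120: CS120 is gray → back edge
Back edge found, so a cycle exists: CS120 → CS250 → CS230 → CS120.

Yes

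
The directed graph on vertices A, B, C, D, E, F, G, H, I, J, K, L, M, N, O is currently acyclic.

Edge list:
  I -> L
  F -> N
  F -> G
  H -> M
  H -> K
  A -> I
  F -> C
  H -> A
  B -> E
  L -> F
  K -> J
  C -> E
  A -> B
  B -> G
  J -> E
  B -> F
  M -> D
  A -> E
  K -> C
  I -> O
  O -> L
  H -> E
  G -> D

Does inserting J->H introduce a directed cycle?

Adding J→H creates a cycle iff H can already reach J.
Path from H: H → K → J.
So H → … → J → H is a cycle.

Yes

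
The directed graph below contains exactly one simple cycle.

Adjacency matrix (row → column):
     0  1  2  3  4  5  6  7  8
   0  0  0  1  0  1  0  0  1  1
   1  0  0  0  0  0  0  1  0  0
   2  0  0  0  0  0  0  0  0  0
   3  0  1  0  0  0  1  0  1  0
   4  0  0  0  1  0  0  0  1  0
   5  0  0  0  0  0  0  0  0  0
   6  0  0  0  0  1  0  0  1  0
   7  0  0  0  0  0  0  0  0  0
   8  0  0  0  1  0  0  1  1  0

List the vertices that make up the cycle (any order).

1, 3, 4, 6

DFS with gray/black marking from 4:
4 gray
  7 gray
  7 black
  3 gray
    3→7: 7 black — skip
    1 gray
      6 gray
        6→7: 7 black — skip
        6→4: 4 is gray → back edge
Back edge closes the cycle 4 → 3 → 1 → 6 → 4; its vertices are {1, 3, 4, 6}.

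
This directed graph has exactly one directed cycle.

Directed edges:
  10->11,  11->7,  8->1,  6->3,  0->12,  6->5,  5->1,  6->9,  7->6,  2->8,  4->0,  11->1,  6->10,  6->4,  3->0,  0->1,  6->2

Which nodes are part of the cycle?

DFS with gray/black marking from 6:
6 gray
  3 gray
    0 gray
      1 gray
      1 black
      12 gray
      12 black
    0 black
  3 black
  4 gray
    4→0: 0 black — skip
  4 black
  2 gray
    8 gray
      8→1: 1 black — skip
    8 black
  2 black
  9 gray
  9 black
  10 gray
    11 gray
      11→1: 1 black — skip
      7 gray
        7→6: 6 is gray → back edge
Back edge closes the cycle 6 → 10 → 11 → 7 → 6; its vertices are {6, 7, 10, 11}.

6, 7, 10, 11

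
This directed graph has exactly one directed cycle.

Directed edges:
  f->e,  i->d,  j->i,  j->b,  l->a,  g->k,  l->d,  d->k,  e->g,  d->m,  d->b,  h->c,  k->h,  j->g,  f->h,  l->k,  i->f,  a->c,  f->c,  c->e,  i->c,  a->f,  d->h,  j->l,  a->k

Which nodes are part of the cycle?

c, e, g, h, k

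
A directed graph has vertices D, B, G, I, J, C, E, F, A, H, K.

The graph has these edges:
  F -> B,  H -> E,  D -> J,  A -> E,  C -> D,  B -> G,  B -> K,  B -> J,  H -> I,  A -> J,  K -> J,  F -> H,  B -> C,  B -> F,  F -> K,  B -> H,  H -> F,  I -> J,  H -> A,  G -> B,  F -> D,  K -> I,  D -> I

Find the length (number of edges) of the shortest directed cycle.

For each vertex v, BFS finds the shortest path from v back to v.
The shortest such closed walk is B → F → B, length 2.

2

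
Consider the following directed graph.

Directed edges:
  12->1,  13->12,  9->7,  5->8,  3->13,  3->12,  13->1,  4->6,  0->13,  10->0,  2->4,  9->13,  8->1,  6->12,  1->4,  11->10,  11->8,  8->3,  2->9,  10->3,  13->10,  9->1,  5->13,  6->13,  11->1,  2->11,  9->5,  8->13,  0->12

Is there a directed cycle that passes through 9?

No

9 lies on a cycle iff there is a path from 9 back to itself.
Exploring from 9, it never reaches itself; equivalently, its strongly connected component is a singleton.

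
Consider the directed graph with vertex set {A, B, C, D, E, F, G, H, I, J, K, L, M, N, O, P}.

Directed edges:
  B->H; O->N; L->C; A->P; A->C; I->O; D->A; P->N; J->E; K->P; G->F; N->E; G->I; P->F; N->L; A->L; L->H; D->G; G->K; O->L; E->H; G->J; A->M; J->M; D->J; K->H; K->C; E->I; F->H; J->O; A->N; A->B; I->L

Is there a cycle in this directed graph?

Yes

DFS with white/gray/black marking, starting from O:
O gray
  L gray
    H gray
    H black
    C gray
    C black
  L black
  N gray
    N→L: L black — skip
    E gray
      E→H: H black — skip
      I gray
        I→O: O is gray → back edge
Back edge found, so a cycle exists: O → N → E → I → O.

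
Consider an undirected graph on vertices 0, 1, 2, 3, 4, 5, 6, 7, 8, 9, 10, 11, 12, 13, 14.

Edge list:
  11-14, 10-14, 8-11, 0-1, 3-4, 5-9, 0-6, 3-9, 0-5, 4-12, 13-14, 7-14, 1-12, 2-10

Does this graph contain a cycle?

DFS, tracking each vertex's parent; an edge to a visited non-parent vertex closes a cycle.
Start from 10:
visit 10 (parent –)
  visit 2 (parent 10)
    2–10: parent, skip
  visit 14 (parent 10)
    visit 13 (parent 14)
      13–14: parent, skip
    14–10: parent, skip
    visit 11 (parent 14)
      11–14: parent, skip
      visit 8 (parent 11)
        8–11: parent, skip
    visit 7 (parent 14)
      7–14: parent, skip
visit 0 (parent –)
  visit 1 (parent 0)
    visit 12 (parent 1)
      visit 4 (parent 12)
        4–12: parent, skip
        visit 3 (parent 4)
          3–4: parent, skip
          visit 9 (parent 3)
            visit 5 (parent 9)
              5–9: parent, skip
              5–0: 0 visited and ≠ parent → cycle
Cycle: 0 – 1 – 12 – 4 – 3 – 9 – 5 – 0.

Yes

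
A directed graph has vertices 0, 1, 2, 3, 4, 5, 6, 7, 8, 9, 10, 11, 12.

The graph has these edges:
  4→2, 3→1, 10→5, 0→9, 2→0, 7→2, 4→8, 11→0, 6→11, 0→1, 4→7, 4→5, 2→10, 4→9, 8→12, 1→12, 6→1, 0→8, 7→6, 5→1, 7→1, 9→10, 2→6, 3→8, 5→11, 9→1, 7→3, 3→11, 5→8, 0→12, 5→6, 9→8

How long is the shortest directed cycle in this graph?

For each vertex v, BFS finds the shortest path from v back to v.
The shortest such closed walk is 9 → 10 → 5 → 11 → 0 → 9, length 5.

5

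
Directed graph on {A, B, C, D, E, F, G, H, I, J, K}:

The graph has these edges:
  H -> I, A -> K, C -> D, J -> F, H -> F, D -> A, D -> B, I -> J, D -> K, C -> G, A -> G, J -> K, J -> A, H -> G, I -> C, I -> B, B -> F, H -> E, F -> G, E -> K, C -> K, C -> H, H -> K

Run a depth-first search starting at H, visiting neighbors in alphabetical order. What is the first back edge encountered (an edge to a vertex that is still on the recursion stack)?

C->H

DFS from H (visiting neighbors in alphabetical order); mark gray on enter, black on exit:
H gray
  E gray
    K gray
    K black
  E black
  F gray
    G gray
    G black
  F black
  H→G: G black — skip
  I gray
    B gray
      B→F: F black — skip
    B black
    C gray
      D gray
        A gray
          A→G: G black — skip
          A→K: K black — skip
        A black
        D→B: B black — skip
        D→K: K black — skip
      D black
      C→G: G black — skip
      C→H: H is gray → back edge
First back edge: C → H.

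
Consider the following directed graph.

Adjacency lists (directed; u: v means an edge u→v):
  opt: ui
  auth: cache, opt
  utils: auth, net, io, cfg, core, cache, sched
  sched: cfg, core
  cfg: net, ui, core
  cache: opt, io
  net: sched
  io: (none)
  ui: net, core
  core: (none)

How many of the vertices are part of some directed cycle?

A vertex is on a directed cycle iff it belongs to a strongly connected component of size ≥ 2 (or has a self-loop).
The vertices on cycles are {ui, cfg, net, sched} — 4 in total.

4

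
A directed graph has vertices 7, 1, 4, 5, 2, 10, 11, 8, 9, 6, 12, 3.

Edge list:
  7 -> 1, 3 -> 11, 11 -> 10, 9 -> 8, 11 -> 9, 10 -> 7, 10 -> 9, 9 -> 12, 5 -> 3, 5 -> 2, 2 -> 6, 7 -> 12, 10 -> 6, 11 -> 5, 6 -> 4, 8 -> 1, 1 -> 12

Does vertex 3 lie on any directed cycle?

3 is on a cycle iff 3 can reach itself via ≥1 edge.
3 → 11 → 5 → 3 — yes.

Yes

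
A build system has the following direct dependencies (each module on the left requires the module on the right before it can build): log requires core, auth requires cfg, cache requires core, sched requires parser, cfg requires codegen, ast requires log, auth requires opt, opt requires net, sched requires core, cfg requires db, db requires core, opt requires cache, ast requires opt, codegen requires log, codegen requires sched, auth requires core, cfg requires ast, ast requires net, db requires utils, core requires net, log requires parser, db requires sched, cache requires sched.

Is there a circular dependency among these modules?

DFS with white/gray/black marking, starting from ast:
ast gray
  log gray
    core gray
      net gray
      net black
    core black
    parser gray
    parser black
  log black
  opt gray
    opt→net: net black — skip
    cache gray
      sched gray
        sched→parser: parser black — skip
        sched→core: core black — skip
      sched black
      cache→core: core black — skip
    cache black
  opt black
  ast→net: net black — skip
ast black
codegen gray
  codegen→log: log black — skip
  codegen→sched: sched black — skip
codegen black
utils gray
utils black
auth gray
  auth→opt: opt black — skip
  cfg gray
    cfg→ast: ast black — skip
    db gray
      db→core: core black — skip
      db→sched: sched black — skip
      db→utils: utils black — skip
    db black
    cfg→codegen: codegen black — skip
  cfg black
  auth→core: core black — skip
auth black
Every edge goes to a white or black vertex — no back edge, so the graph is acyclic.

No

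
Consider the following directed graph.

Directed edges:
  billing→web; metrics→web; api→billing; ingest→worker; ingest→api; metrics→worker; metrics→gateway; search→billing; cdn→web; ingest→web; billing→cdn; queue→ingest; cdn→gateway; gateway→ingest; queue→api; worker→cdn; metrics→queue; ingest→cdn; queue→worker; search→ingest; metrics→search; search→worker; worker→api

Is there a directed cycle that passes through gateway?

gateway is on a cycle iff gateway can reach itself via ≥1 edge.
gateway → ingest → cdn → gateway — yes.

Yes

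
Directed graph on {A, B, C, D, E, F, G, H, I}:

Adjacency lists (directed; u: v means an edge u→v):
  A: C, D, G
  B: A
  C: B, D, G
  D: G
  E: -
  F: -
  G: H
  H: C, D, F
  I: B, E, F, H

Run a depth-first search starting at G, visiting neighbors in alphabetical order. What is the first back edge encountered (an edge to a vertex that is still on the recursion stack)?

DFS from G (visiting neighbors in alphabetical order); mark gray on enter, black on exit:
G gray
  H gray
    C gray
      B gray
        A gray
          A→C: C is gray → back edge
First back edge: A → C.

A->C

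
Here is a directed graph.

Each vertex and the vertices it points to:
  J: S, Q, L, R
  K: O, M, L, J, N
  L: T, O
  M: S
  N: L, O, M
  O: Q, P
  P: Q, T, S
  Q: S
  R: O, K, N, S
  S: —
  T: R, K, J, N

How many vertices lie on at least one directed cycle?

8

A vertex is on a directed cycle iff it belongs to a strongly connected component of size ≥ 2 (or has a self-loop).
The vertices on cycles are {J, K, L, N, O, P, R, T} — 8 in total.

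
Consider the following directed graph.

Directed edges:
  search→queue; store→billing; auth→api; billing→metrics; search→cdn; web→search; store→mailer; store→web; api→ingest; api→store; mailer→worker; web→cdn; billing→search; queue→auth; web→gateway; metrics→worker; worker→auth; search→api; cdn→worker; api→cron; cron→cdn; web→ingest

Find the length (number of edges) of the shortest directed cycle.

4

For each vertex v, BFS finds the shortest path from v back to v.
The shortest such closed walk is search → api → store → web → search, length 4.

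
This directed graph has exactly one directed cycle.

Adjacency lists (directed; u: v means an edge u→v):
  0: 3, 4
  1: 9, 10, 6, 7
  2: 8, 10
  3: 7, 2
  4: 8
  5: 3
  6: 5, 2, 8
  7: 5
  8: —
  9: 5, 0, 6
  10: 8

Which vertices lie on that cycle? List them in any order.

3, 5, 7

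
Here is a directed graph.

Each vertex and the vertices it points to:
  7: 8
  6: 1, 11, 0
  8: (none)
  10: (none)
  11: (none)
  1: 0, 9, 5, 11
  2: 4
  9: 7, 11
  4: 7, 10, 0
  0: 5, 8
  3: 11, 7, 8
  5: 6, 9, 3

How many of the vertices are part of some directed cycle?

A vertex is on a directed cycle iff it belongs to a strongly connected component of size ≥ 2 (or has a self-loop).
The vertices on cycles are {0, 1, 5, 6} — 4 in total.

4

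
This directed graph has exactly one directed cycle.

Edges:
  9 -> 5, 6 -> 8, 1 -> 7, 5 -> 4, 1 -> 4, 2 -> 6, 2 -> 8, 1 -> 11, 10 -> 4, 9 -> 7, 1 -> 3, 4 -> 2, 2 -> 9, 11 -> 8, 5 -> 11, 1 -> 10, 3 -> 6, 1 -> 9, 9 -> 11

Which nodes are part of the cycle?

2, 4, 5, 9

DFS with gray/black marking from 9:
9 gray
  5 gray
    11 gray
      8 gray
      8 black
    11 black
    4 gray
      2 gray
        6 gray
          6→8: 8 black — skip
        6 black
        2→9: 9 is gray → back edge
Back edge closes the cycle 9 → 5 → 4 → 2 → 9; its vertices are {2, 4, 5, 9}.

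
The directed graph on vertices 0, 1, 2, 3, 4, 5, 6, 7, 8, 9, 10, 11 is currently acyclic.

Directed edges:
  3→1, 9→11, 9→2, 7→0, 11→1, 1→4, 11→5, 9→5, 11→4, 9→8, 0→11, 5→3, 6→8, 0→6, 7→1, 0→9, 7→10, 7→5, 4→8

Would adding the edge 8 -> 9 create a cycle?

Adding 8→9 creates a cycle iff 9 can already reach 8.
Path from 9: 9 → 8.
So 9 → … → 8 → 9 is a cycle.

Yes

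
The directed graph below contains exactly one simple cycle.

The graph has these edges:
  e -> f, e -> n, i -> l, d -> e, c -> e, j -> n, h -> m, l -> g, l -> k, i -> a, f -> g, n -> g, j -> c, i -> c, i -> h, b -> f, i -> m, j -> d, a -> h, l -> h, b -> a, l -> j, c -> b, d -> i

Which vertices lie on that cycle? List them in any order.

d, i, j, l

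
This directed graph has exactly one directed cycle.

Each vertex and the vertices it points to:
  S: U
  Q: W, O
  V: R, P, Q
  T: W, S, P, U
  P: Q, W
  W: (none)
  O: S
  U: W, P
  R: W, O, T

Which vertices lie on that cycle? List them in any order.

O, P, Q, S, U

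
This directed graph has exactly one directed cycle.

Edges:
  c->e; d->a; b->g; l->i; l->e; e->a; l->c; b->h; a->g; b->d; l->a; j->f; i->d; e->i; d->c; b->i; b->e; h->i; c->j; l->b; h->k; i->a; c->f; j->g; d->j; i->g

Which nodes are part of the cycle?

c, d, e, i

DFS with gray/black marking from d:
d gray
  a gray
    g gray
    g black
  a black
  c gray
    j gray
      j→g: g black — skip
      f gray
      f black
    j black
    c→f: f black — skip
    e gray
      e→a: a black — skip
      i gray
        i→a: a black — skip
        i→g: g black — skip
        i→d: d is gray → back edge
Back edge closes the cycle d → c → e → i → d; its vertices are {c, d, e, i}.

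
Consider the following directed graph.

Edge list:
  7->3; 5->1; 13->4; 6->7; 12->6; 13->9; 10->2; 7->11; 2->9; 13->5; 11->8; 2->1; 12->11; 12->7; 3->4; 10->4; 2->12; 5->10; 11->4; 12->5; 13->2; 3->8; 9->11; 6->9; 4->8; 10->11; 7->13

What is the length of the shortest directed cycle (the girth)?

4

For each vertex v, BFS finds the shortest path from v back to v.
The shortest such closed walk is 12 → 5 → 10 → 2 → 12, length 4.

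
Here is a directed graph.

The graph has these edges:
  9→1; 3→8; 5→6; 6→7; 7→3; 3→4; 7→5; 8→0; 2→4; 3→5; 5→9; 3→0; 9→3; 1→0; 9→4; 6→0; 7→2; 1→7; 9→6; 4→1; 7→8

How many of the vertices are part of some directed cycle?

8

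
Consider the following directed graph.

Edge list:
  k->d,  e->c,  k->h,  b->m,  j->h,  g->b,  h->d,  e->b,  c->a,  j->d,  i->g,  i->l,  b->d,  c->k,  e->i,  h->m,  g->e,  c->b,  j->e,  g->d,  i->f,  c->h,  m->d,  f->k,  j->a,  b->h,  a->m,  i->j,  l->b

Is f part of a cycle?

No

f lies on a cycle iff there is a path from f back to itself.
Exploring from f, it never reaches itself; equivalently, its strongly connected component is a singleton.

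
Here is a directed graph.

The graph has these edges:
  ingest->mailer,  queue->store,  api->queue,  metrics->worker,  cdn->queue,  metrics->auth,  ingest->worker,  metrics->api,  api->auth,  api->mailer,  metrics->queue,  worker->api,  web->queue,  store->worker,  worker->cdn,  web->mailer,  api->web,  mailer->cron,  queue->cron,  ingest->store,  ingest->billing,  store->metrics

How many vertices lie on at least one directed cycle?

A vertex is on a directed cycle iff it belongs to a strongly connected component of size ≥ 2 (or has a self-loop).
The vertices on cycles are {api, cdn, web, queue, store, worker, metrics} — 7 in total.

7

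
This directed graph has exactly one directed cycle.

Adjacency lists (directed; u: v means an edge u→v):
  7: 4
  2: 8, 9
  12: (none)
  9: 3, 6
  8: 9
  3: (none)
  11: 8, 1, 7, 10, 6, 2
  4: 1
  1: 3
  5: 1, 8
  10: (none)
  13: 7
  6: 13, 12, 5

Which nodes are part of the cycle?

5, 6, 8, 9

DFS with gray/black marking from 6:
6 gray
  13 gray
    7 gray
      4 gray
        1 gray
          3 gray
          3 black
        1 black
      4 black
    7 black
  13 black
  12 gray
  12 black
  5 gray
    5→1: 1 black — skip
    8 gray
      9 gray
        9→3: 3 black — skip
        9→6: 6 is gray → back edge
Back edge closes the cycle 6 → 5 → 8 → 9 → 6; its vertices are {5, 6, 8, 9}.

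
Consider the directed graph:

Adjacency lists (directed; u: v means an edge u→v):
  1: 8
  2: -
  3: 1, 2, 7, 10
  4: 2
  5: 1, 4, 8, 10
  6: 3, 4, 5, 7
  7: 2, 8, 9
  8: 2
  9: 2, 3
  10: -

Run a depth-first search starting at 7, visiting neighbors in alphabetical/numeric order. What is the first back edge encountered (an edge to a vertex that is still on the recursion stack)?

DFS from 7 (visiting neighbors in alphabetical/numeric order); mark gray on enter, black on exit:
7 gray
  2 gray
  2 black
  8 gray
    8→2: 2 black — skip
  8 black
  9 gray
    9→2: 2 black — skip
    3 gray
      1 gray
        1→8: 8 black — skip
      1 black
      3→2: 2 black — skip
      3→7: 7 is gray → back edge
First back edge: 3 → 7.

3->7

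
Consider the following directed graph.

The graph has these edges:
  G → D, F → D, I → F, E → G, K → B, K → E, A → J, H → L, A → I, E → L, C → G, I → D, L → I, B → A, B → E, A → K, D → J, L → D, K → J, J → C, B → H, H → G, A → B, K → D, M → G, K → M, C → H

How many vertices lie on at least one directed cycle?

11

A vertex is on a directed cycle iff it belongs to a strongly connected component of size ≥ 2 (or has a self-loop).
The vertices on cycles are {A, B, C, D, F, G, H, I, J, K, L} — 11 in total.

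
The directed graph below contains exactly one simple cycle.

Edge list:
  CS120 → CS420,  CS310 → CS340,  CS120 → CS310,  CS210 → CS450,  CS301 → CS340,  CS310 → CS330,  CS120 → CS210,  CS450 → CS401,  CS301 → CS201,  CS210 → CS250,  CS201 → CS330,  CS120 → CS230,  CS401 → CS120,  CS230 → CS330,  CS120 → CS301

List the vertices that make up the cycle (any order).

DFS with gray/black marking from CS120:
CS120 gray
  CS210 gray
    CS450 gray
      CS401 gray
        CS401→CS120: CS120 is gray → back edge
Back edge closes the cycle CS120 → CS210 → CS450 → CS401 → CS120; its vertices are {CS120, CS210, CS401, CS450}.

CS120, CS210, CS401, CS450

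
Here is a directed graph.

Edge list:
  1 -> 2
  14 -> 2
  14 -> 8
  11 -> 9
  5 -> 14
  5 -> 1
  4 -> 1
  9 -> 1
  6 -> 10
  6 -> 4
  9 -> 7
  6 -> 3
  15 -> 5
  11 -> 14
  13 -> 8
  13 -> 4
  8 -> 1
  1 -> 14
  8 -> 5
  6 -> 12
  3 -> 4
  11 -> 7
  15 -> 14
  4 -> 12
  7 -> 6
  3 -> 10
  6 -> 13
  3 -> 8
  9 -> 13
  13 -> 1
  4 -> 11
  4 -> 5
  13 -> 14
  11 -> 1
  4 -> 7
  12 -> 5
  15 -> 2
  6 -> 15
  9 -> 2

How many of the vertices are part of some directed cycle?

A vertex is on a directed cycle iff it belongs to a strongly connected component of size ≥ 2 (or has a self-loop).
The vertices on cycles are {1, 3, 4, 5, 6, 7, 8, 9, 11, 13, 14} — 11 in total.

11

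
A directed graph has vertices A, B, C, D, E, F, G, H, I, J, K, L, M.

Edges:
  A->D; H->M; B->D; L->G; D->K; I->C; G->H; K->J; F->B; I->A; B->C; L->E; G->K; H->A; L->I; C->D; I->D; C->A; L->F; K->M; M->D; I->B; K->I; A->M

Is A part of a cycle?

Yes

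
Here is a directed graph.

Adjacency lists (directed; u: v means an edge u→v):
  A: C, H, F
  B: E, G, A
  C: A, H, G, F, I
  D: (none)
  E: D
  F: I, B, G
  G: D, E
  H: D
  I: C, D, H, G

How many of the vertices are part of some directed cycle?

5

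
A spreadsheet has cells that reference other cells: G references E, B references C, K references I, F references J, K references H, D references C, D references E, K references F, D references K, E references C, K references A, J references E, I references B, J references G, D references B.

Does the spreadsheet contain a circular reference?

No

DFS with white/gray/black marking, starting from D:
D gray
  K gray
    A gray
    A black
    F gray
      J gray
        E gray
          C gray
          C black
        E black
        G gray
          G→E: E black — skip
        G black
      J black
    F black
    H gray
    H black
    I gray
      B gray
        B→C: C black — skip
      B black
    I black
  K black
  D→C: C black — skip
  D→E: E black — skip
  D→B: B black — skip
D black
Every edge goes to a white or black vertex — no back edge, so the graph is acyclic.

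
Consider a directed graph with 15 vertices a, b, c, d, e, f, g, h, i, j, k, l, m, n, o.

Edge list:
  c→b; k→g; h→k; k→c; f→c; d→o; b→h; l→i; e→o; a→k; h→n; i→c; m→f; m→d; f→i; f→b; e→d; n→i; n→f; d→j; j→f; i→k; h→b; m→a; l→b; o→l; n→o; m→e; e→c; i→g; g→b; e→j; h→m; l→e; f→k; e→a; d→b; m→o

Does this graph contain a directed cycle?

Yes

DFS with white/gray/black marking, starting from h:
h gray
  k gray
    g gray
      b gray
        b→h: h is gray → back edge
Back edge found, so a cycle exists: h → k → g → b → h.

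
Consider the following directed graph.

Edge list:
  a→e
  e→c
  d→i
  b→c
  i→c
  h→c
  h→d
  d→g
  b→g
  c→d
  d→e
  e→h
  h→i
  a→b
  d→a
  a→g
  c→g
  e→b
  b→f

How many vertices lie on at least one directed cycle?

7

A vertex is on a directed cycle iff it belongs to a strongly connected component of size ≥ 2 (or has a self-loop).
The vertices on cycles are {a, b, c, d, e, h, i} — 7 in total.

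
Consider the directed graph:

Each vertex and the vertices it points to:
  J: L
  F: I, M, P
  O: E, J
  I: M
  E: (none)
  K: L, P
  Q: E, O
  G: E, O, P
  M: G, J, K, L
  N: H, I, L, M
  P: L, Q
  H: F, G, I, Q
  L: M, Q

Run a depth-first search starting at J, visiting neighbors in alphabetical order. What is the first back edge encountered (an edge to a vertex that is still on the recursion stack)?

DFS from J (visiting neighbors in alphabetical order); mark gray on enter, black on exit:
J gray
  L gray
    M gray
      G gray
        E gray
        E black
        O gray
          O→E: E black — skip
          O→J: J is gray → back edge
First back edge: O → J.

O->J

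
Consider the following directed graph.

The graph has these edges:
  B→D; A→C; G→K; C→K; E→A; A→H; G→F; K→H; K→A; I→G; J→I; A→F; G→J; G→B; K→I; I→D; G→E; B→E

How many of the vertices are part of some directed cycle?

8

A vertex is on a directed cycle iff it belongs to a strongly connected component of size ≥ 2 (or has a self-loop).
The vertices on cycles are {A, B, C, E, G, I, J, K} — 8 in total.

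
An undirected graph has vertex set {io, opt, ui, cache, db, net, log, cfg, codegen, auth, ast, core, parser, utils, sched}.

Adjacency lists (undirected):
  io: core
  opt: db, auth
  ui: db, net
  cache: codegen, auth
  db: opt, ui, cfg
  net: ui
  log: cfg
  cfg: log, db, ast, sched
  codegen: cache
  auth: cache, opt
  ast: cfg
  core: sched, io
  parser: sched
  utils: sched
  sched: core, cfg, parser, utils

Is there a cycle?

No

DFS, tracking each vertex's parent; an edge to a visited non-parent vertex closes a cycle.
Start from ast:
visit ast (parent –)
  visit cfg (parent ast)
    visit log (parent cfg)
      log–cfg: parent, skip
    visit db (parent cfg)
      visit opt (parent db)
        opt–db: parent, skip
        visit auth (parent opt)
          visit cache (parent auth)
            visit codegen (parent cache)
              codegen–cache: parent, skip
            cache–auth: parent, skip
          auth–opt: parent, skip
      visit ui (parent db)
        ui–db: parent, skip
        visit net (parent ui)
          net–ui: parent, skip
      db–cfg: parent, skip
    cfg–ast: parent, skip
    visit sched (parent cfg)
      visit core (parent sched)
        core–sched: parent, skip
        visit io (parent core)
          io–core: parent, skip
      sched–cfg: parent, skip
      visit parser (parent sched)
        parser–sched: parent, skip
      visit utils (parent sched)
        utils–sched: parent, skip
No non-parent visited neighbor found — the graph is a forest.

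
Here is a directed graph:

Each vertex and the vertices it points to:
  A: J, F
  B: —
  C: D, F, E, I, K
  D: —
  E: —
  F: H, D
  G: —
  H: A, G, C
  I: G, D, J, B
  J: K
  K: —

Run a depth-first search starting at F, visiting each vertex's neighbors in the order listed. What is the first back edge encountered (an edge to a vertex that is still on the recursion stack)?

A->F

DFS from F (visiting each vertex's neighbors in the order listed); mark gray on enter, black on exit:
F gray
  H gray
    A gray
      J gray
        K gray
        K black
      J black
      A→F: F is gray → back edge
First back edge: A → F.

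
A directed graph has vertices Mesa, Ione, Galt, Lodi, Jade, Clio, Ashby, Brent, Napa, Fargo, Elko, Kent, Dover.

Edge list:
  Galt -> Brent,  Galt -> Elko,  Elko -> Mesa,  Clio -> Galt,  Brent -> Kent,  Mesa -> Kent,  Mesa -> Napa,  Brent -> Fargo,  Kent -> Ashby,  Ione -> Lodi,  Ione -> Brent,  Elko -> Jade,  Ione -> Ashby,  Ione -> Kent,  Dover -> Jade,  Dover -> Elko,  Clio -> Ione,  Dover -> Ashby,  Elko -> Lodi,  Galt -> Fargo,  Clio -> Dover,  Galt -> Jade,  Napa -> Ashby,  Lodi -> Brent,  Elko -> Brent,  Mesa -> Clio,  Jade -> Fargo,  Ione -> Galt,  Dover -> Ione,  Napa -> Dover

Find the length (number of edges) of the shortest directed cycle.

4

For each vertex v, BFS finds the shortest path from v back to v.
The shortest such closed walk is Mesa → Napa → Dover → Elko → Mesa, length 4.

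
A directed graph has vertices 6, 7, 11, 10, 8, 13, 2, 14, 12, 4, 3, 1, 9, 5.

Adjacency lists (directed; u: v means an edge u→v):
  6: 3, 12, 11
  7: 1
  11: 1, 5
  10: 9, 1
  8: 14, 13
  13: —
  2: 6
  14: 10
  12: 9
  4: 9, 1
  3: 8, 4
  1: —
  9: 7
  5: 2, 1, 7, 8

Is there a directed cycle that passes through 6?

6 is on a cycle iff 6 can reach itself via ≥1 edge.
6 → 11 → 5 → 2 → 6 — yes.

Yes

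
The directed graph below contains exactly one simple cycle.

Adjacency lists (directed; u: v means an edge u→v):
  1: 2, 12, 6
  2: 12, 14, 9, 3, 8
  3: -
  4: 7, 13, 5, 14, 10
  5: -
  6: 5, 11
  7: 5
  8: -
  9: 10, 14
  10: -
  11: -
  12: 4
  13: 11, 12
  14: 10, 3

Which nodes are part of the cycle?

DFS with gray/black marking from 12:
12 gray
  4 gray
    7 gray
      5 gray
      5 black
    7 black
    13 gray
      11 gray
      11 black
      13→12: 12 is gray → back edge
Back edge closes the cycle 12 → 4 → 13 → 12; its vertices are {4, 12, 13}.

4, 12, 13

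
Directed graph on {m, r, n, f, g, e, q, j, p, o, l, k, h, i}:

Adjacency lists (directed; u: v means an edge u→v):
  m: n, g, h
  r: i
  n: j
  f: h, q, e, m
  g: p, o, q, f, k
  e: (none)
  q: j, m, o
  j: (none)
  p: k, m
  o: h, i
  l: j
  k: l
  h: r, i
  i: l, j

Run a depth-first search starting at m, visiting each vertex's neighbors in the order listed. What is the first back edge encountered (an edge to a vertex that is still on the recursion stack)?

p→m

DFS from m (visiting each vertex's neighbors in the order listed); mark gray on enter, black on exit:
m gray
  n gray
    j gray
    j black
  n black
  g gray
    p gray
      k gray
        l gray
          l→j: j black — skip
        l black
      k black
      p→m: m is gray → back edge
First back edge: p → m.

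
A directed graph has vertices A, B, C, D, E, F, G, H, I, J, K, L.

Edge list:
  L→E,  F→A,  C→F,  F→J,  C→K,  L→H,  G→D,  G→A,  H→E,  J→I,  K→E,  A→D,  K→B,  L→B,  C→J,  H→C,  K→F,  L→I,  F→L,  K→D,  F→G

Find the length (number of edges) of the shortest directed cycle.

For each vertex v, BFS finds the shortest path from v back to v.
The shortest such closed walk is C → F → L → H → C, length 4.

4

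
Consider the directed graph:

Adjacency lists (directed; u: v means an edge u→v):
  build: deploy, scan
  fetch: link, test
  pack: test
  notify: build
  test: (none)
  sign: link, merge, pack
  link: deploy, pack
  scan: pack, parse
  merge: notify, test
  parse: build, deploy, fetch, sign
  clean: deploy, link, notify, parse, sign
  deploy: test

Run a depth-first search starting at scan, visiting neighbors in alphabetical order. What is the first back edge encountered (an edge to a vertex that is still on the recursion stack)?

build→scan

DFS from scan (visiting neighbors in alphabetical order); mark gray on enter, black on exit:
scan gray
  pack gray
    test gray
    test black
  pack black
  parse gray
    build gray
      deploy gray
        deploy→test: test black — skip
      deploy black
      build→scan: scan is gray → back edge
First back edge: build → scan.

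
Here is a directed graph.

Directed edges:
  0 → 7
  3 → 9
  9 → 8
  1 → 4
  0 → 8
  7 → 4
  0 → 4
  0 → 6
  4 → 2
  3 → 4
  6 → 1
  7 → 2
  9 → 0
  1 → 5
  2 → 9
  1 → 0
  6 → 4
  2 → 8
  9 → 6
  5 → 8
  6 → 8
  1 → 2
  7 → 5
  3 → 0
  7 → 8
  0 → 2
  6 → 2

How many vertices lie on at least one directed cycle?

7

A vertex is on a directed cycle iff it belongs to a strongly connected component of size ≥ 2 (or has a self-loop).
The vertices on cycles are {0, 1, 2, 4, 6, 7, 9} — 7 in total.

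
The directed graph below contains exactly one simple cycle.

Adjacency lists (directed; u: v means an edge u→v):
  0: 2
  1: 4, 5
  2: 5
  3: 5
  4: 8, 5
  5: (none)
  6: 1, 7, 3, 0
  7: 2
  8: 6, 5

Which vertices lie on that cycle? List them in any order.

DFS with gray/black marking from 6:
6 gray
  1 gray
    4 gray
      8 gray
        8→6: 6 is gray → back edge
Back edge closes the cycle 6 → 1 → 4 → 8 → 6; its vertices are {1, 4, 6, 8}.

1, 4, 6, 8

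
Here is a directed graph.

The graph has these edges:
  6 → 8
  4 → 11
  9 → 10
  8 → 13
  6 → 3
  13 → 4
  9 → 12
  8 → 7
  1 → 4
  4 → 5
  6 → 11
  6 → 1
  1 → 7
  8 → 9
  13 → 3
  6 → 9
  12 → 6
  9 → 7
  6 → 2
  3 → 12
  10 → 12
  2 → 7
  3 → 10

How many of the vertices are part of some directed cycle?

7

A vertex is on a directed cycle iff it belongs to a strongly connected component of size ≥ 2 (or has a self-loop).
The vertices on cycles are {3, 6, 8, 9, 10, 12, 13} — 7 in total.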